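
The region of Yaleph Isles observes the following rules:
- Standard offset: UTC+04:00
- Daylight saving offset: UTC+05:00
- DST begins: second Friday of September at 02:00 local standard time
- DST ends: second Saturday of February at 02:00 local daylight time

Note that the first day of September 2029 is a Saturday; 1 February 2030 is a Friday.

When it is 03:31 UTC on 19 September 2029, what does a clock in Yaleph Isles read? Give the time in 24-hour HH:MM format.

08:31

1 September 2029 is a Saturday, so the first Friday is September 7 and the second is September 14.
1 February 2030 is a Friday, so the first Saturday is February 2 and the second is February 9.
At the standard offset (UTC+04:00), 03:31 UTC + 4h = 07:31 Yaleph Isles standard time.
The standard-time date in Yaleph Isles, 19 September 2029, falls between 14 September 2029 and 9 February 2030, so daylight saving is in effect and Yaleph Isles is at UTC+05:00.
03:31 UTC + 5h = 08:31 local.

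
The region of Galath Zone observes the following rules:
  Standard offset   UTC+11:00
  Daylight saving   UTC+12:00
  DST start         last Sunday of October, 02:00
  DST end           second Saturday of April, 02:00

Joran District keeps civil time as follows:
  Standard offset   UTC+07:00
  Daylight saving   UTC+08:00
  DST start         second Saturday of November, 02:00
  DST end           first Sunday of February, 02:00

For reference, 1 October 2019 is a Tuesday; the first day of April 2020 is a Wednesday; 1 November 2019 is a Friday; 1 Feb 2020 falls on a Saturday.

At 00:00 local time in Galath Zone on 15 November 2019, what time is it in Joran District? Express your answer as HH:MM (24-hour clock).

1 October 2019 is a Tuesday, so Sundays fall on 6, 13, 20, 27; the last is October 27.
1 April 2020 is a Wednesday, so the first Saturday is April 4 and the second is April 11.
15 November 2019 lies within the daylight-saving period (27 October 2019 – 11 April 2020), so Galath Zone is on daylight time, UTC+12:00.
00:00 Galath Zone − 12h = 12:00 UTC (rolling into the previous day, 14 November 2019).
1 November 2019 is a Friday, so the first Saturday is November 2 and the second is November 9.
1 February 2020 is a Saturday, so the first Sunday is February 2.
At the standard offset (UTC+07:00), 12:00 UTC + 7h = 19:00 Joran District standard time.
The standard-time date in Joran District, 14 November 2019, lies within the daylight-saving period (9 November 2019 – 2 February 2020), so Joran District is on daylight time, UTC+08:00.
12:00 UTC + 8h = 20:00 Joran District.

20:00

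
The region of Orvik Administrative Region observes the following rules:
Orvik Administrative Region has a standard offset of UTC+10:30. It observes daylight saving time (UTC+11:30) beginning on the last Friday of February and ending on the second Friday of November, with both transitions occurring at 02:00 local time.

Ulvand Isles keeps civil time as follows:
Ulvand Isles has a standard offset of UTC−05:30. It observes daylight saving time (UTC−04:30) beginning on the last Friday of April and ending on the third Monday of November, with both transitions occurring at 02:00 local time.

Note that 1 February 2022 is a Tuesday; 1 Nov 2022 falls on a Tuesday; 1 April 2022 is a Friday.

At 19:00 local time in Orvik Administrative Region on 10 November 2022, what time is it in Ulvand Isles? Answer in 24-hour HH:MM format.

1 February 2022 is a Tuesday, so Fridays fall on 4, 11, 18, 25; the last is February 25.
1 November 2022 is a Tuesday, so the first Friday is November 4 and the second is November 11.
10 November 2022 falls between 25 February and 11 November, so daylight saving is in effect and Orvik Administrative Region is at UTC+11:30.
19:00 Orvik Administrative Region − 11h30m = 07:30 UTC.
1 April 2022 is a Friday, so Fridays fall on 1, 8, 15, 22, 29; the last is April 29.
1 November 2022 is a Tuesday, so the first Monday is November 7 and the third is November 21.
At the standard offset (UTC−05:30), 07:30 UTC − 5h30m = 02:00 Ulvand Isles standard time.
The standard-time date in Ulvand Isles, 10 November 2022, lies within the daylight-saving period (29 April – 21 November), so Ulvand Isles is on daylight time, UTC−04:30.
07:30 UTC − 4h30m = 03:00 Ulvand Isles.

03:00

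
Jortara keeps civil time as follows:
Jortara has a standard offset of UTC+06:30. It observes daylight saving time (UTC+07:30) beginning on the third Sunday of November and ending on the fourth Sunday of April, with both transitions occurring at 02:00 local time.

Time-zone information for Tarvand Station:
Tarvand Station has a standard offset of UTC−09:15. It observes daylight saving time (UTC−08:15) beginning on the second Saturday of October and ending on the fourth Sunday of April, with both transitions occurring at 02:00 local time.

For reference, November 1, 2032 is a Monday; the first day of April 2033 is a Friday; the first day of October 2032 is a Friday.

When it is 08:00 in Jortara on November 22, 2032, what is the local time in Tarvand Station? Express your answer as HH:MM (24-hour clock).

16:15

1 November 2032 is a Monday, so the first Sunday is November 7 and the third is November 21.
1 April 2033 is a Friday, so the first Sunday is April 3 and the fourth is April 24.
November 22, 2032 falls between 21 November 2032 and 24 April 2033, so daylight saving is in effect and Jortara is at UTC+07:30.
08:00 Jortara − 7h30m = 00:30 UTC.
1 October 2032 is a Friday, so the first Saturday is October 2 and the second is October 9.
1 April 2033 is a Friday, so the first Sunday is April 3 and the fourth is April 24.
At the standard offset (UTC−09:15), 00:30 UTC − 9h15m = 15:15 Tarvand Station standard time (rolling into the previous day, 21 November 2032).
Daylight saving runs 9 October 2032 – 24 April 2033; the standard-time date in Tarvand Station, November 21, 2032, is inside that window, so Tarvand Station is at UTC−08:15.
00:30 UTC − 8h15m = 16:15 Tarvand Station (rolling into the previous day, 21 November 2032).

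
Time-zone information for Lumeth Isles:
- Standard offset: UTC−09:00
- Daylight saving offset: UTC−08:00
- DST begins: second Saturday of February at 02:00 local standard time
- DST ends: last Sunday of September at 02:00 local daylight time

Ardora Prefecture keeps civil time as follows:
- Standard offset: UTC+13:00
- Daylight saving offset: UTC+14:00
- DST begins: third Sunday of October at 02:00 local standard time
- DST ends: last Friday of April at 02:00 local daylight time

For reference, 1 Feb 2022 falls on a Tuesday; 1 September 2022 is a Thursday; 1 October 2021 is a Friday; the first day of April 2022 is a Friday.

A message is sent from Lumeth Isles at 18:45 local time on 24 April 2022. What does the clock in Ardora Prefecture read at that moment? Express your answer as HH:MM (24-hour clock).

1 February 2022 is a Tuesday, so the first Saturday is February 5 and the second is February 12.
1 September 2022 is a Thursday, so Sundays fall on 4, 11, 18, 25; the last is September 25.
Daylight saving runs 12 February – 25 September; 24 April 2022 is inside that window, so Lumeth Isles is at UTC−08:00.
18:45 Lumeth Isles + 8h = 02:45 UTC (rolling into the next day, 25 April 2022).
1 October 2021 is a Friday, so the first Sunday is October 3 and the third is October 17.
1 April 2022 is a Friday, so Fridays fall on 1, 8, 15, 22, 29; the last is April 29.
At the standard offset (UTC+13:00), 02:45 UTC + 13h = 15:45 Ardora Prefecture standard time.
The standard-time date in Ardora Prefecture, 25 April 2022, falls between 17 October 2021 and 29 April 2022, so daylight saving is in effect and Ardora Prefecture is at UTC+14:00.
02:45 UTC + 14h = 16:45 Ardora Prefecture.

16:45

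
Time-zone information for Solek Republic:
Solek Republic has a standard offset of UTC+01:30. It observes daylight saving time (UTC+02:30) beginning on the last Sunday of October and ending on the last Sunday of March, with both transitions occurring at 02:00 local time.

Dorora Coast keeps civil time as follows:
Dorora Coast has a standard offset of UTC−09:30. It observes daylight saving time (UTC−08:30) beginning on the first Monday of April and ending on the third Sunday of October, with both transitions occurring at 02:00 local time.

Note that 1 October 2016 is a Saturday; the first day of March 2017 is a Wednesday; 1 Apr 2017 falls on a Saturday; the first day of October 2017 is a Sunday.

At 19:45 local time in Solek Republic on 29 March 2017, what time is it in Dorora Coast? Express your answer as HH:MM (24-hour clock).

1 October 2016 is a Saturday, so Sundays fall on 2, 9, 16, 23, 30; the last is October 30.
1 March 2017 is a Wednesday, so Sundays fall on 5, 12, 19, 26; the last is March 26.
29 March 2017 does not fall between 30 October 2016 and 26 March 2017, so daylight saving is not in effect and Solek Republic is at UTC+01:30.
19:45 Solek Republic − 1h30m = 18:15 UTC.
1 April 2017 is a Saturday, so the first Monday is April 3.
1 October 2017 is a Sunday, so the first Sunday is October 1 and the third is October 15.
At the standard offset (UTC−09:30), 18:15 UTC − 9h30m = 08:45 Dorora Coast standard time.
The standard-time date in Dorora Coast, 29 March 2017, is outside the daylight-saving period (3 April – 15 October), so Dorora Coast is on standard time, UTC−09:30.
18:15 UTC − 9h30m = 08:45 Dorora Coast.

08:45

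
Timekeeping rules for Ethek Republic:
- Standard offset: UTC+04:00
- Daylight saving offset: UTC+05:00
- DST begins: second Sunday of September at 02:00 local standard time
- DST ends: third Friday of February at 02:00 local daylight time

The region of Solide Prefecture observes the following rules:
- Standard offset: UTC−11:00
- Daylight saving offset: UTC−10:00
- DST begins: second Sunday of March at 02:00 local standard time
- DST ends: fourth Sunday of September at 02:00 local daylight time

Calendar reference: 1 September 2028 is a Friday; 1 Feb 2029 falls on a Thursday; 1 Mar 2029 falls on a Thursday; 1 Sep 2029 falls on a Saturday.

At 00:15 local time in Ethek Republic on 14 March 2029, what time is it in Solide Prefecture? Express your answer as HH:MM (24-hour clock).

10:15

1 September 2028 is a Friday, so the first Sunday is September 3 and the second is September 10.
1 February 2029 is a Thursday, so the first Friday is February 2 and the third is February 16.
14 March 2029 does not fall between 10 September 2028 and 16 February 2029, so daylight saving is not in effect and Ethek Republic is at UTC+04:00.
00:15 Ethek Republic − 4h = 20:15 UTC (rolling into the previous day, 13 March 2029).
1 March 2029 is a Thursday, so the first Sunday is March 4 and the second is March 11.
1 September 2029 is a Saturday, so the first Sunday is September 2 and the fourth is September 23.
At the standard offset (UTC−11:00), 20:15 UTC − 11h = 09:15 Solide Prefecture standard time.
The standard-time date in Solide Prefecture, 13 March 2029, lies within the daylight-saving period (11 March – 23 September), so Solide Prefecture is on daylight time, UTC−10:00.
20:15 UTC − 10h = 10:15 Solide Prefecture.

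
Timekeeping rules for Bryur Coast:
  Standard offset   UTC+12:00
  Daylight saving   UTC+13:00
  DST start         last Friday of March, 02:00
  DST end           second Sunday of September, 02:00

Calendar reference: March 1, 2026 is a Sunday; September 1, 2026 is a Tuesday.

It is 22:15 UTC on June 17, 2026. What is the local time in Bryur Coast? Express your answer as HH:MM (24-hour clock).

1 March 2026 is a Sunday, so Fridays fall on 6, 13, 20, 27; the last is March 27.
1 September 2026 is a Tuesday, so the first Sunday is September 6 and the second is September 13.
At the standard offset (UTC+12:00), 22:15 UTC + 12h = 10:15 Bryur Coast standard time (rolling into the next day, 18 June 2026).
The standard-time date in Bryur Coast, June 18, 2026, falls between 27 March and 13 September, so daylight saving is in effect and Bryur Coast is at UTC+13:00.
22:15 UTC + 13h = 11:15 local (rolling into the next day, 18 June 2026).

11:15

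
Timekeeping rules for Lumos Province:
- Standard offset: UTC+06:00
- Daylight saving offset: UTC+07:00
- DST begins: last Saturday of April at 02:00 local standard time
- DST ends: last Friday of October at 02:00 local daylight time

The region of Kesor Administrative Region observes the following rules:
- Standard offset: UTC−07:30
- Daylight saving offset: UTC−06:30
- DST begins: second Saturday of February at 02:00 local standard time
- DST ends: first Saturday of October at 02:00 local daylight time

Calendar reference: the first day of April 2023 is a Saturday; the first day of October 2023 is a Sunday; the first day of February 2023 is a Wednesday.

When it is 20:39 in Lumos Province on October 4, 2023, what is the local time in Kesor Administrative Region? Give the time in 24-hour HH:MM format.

1 April 2023 is a Saturday, so Saturdays fall on 1, 8, 15, 22, 29; the last is April 29.
1 October 2023 is a Sunday, so Fridays fall on 6, 13, 20, 27; the last is October 27.
Daylight saving runs 29 April – 27 October; October 4, 2023 is inside that window, so Lumos Province is at UTC+07:00.
20:39 Lumos Province − 7h = 13:39 UTC.
1 February 2023 is a Wednesday, so the first Saturday is February 4 and the second is February 11.
1 October 2023 is a Sunday, so the first Saturday is October 7.
At the standard offset (UTC−07:30), 13:39 UTC − 7h30m = 06:09 Kesor Administrative Region standard time.
The standard-time date in Kesor Administrative Region, October 4, 2023, falls between 11 February and 7 October, so daylight saving is in effect and Kesor Administrative Region is at UTC−06:30.
13:39 UTC − 6h30m = 07:09 Kesor Administrative Region.

07:09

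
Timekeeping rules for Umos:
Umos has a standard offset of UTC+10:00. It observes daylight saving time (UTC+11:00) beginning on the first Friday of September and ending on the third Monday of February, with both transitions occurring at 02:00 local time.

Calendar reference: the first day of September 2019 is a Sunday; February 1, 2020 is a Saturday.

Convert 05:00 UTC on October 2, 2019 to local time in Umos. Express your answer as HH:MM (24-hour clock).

1 September 2019 is a Sunday, so the first Friday is September 6.
1 February 2020 is a Saturday, so the first Monday is February 3 and the third is February 17.
At the standard offset (UTC+10:00), 05:00 UTC + 10h = 15:00 Umos standard time.
The standard-time date in Umos, October 2, 2019, lies within the daylight-saving period (6 September 2019 – 17 February 2020), so Umos is on daylight time, UTC+11:00.
05:00 UTC + 11h = 16:00 local.

16:00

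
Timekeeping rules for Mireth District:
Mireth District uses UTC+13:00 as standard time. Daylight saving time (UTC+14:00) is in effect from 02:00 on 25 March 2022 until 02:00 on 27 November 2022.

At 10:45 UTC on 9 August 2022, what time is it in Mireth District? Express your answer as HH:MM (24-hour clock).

At the standard offset (UTC+13:00), 10:45 UTC + 13h = 23:45 Mireth District standard time.
The standard-time date in Mireth District, 9 August 2022, lies within the daylight-saving period (25 March – 27 November), so Mireth District is on daylight time, UTC+14:00.
10:45 UTC + 14h = 00:45 local (rolling into the next day, 10 August 2022).

00:45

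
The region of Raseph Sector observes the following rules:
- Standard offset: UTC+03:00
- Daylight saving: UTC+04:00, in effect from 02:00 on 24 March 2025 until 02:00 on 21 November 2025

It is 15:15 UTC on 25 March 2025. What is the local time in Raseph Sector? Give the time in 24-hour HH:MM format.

At the standard offset (UTC+03:00), 15:15 UTC + 3h = 18:15 Raseph Sector standard time.
The standard-time date in Raseph Sector, 25 March 2025, lies within the daylight-saving period (24 March – 21 November), so Raseph Sector is on daylight time, UTC+04:00.
15:15 UTC + 4h = 19:15 local.

19:15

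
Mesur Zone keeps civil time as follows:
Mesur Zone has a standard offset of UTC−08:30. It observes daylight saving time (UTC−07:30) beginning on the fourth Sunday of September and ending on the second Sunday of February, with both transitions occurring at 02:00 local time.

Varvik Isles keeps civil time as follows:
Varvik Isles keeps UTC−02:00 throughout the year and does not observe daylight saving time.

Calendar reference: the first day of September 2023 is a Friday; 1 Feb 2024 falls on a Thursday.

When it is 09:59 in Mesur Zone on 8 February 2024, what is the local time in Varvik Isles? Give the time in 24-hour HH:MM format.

1 September 2023 is a Friday, so the first Sunday is September 3 and the fourth is September 24.
1 February 2024 is a Thursday, so the first Sunday is February 4 and the second is February 11.
Daylight saving runs 24 September 2023 – 11 February 2024; 8 February 2024 is inside that window, so Mesur Zone is at UTC−07:30.
09:59 Mesur Zone + 7h30m = 17:29 UTC.
Varvik Isles has no daylight saving, so its offset is UTC−02:00 year-round.
17:29 UTC − 2h = 15:29 Varvik Isles.

15:29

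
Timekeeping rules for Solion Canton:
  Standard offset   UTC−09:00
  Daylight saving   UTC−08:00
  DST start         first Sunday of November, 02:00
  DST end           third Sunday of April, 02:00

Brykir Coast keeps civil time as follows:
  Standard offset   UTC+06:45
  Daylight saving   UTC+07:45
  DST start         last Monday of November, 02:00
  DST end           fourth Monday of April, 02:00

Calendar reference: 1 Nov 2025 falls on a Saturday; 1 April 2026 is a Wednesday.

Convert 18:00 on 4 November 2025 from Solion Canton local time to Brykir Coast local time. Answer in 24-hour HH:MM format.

1 November 2025 is a Saturday, so the first Sunday is November 2.
1 April 2026 is a Wednesday, so the first Sunday is April 5 and the third is April 19.
4 November 2025 falls between 2 November 2025 and 19 April 2026, so daylight saving is in effect and Solion Canton is at UTC−08:00.
18:00 Solion Canton + 8h = 02:00 UTC (rolling into the next day, 5 November 2025).
1 November 2025 is a Saturday, so Mondays fall on 3, 10, 17, 24; the last is November 24.
1 April 2026 is a Wednesday, so the first Monday is April 6 and the fourth is April 27.
At the standard offset (UTC+06:45), 02:00 UTC + 6h45m = 08:45 Brykir Coast standard time.
The standard-time date in Brykir Coast, 5 November 2025, does not fall between 24 November 2025 and 27 April 2026, so daylight saving is not in effect and Brykir Coast is at UTC+06:45.
02:00 UTC + 6h45m = 08:45 Brykir Coast.

08:45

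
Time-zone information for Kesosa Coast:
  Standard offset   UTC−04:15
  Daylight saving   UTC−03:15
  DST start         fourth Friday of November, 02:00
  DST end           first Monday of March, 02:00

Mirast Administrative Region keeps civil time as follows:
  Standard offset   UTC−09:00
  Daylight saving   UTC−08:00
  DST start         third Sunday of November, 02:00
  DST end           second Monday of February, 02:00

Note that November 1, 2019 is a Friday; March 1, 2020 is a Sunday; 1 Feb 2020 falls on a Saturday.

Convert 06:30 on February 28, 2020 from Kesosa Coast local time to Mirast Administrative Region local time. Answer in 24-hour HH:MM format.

00:45

1 November 2019 is a Friday, so the first Friday is November 1 and the fourth is November 22.
1 March 2020 is a Sunday, so the first Monday is March 2.
February 28, 2020 falls between 22 November 2019 and 2 March 2020, so daylight saving is in effect and Kesosa Coast is at UTC−03:15.
06:30 Kesosa Coast + 3h15m = 09:45 UTC.
1 November 2019 is a Friday, so the first Sunday is November 3 and the third is November 17.
1 February 2020 is a Saturday, so the first Monday is February 3 and the second is February 10.
At the standard offset (UTC−09:00), 09:45 UTC − 9h = 00:45 Mirast Administrative Region standard time.
The standard-time date in Mirast Administrative Region, February 28, 2020, is outside the daylight-saving period (17 November 2019 – 10 February 2020), so Mirast Administrative Region is on standard time, UTC−09:00.
09:45 UTC − 9h = 00:45 Mirast Administrative Region.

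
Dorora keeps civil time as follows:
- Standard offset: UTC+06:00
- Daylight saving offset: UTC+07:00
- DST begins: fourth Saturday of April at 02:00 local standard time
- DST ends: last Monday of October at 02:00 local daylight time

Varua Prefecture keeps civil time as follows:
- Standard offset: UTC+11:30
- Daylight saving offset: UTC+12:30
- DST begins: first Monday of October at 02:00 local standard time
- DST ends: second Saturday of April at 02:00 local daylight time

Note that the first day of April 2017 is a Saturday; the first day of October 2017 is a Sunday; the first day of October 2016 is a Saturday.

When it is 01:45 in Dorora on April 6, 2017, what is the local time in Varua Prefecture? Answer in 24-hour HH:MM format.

08:15

1 April 2017 is a Saturday, so the first Saturday is April 1 and the fourth is April 22.
1 October 2017 is a Sunday, so Mondays fall on 2, 9, 16, 23, 30; the last is October 30.
April 6, 2017 is outside the daylight-saving period (22 April – 30 October), so Dorora is on standard time, UTC+06:00.
01:45 Dorora − 6h = 19:45 UTC (rolling into the previous day, 5 April 2017).
1 October 2016 is a Saturday, so the first Monday is October 3.
1 April 2017 is a Saturday, so the first Saturday is April 1 and the second is April 8.
At the standard offset (UTC+11:30), 19:45 UTC + 11h30m = 07:15 Varua Prefecture standard time (rolling into the next day, 6 April 2017).
The standard-time date in Varua Prefecture, April 6, 2017, lies within the daylight-saving period (3 October 2016 – 8 April 2017), so Varua Prefecture is on daylight time, UTC+12:30.
19:45 UTC + 12h30m = 08:15 Varua Prefecture (rolling into the next day, 6 April 2017).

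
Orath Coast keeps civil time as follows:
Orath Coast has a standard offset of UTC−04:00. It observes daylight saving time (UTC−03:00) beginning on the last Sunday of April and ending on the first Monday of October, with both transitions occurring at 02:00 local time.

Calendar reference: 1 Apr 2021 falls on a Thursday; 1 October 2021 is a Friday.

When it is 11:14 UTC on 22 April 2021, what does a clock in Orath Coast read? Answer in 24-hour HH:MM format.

1 April 2021 is a Thursday, so Sundays fall on 4, 11, 18, 25; the last is April 25.
1 October 2021 is a Friday, so the first Monday is October 4.
At the standard offset (UTC−04:00), 11:14 UTC − 4h = 07:14 Orath Coast standard time.
The standard-time date in Orath Coast, 22 April 2021, is outside the daylight-saving period (25 April – 4 October), so Orath Coast is on standard time, UTC−04:00.
11:14 UTC − 4h = 07:14 local.

07:14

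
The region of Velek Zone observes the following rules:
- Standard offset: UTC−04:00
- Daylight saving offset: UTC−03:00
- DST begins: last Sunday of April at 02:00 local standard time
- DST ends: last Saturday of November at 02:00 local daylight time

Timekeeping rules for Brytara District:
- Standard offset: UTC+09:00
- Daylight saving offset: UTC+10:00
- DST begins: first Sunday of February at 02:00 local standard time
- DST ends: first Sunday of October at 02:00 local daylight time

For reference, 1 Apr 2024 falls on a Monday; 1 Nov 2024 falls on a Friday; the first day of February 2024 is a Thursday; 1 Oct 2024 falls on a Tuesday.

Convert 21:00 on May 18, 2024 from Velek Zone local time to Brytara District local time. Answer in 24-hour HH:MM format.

1 April 2024 is a Monday, so Sundays fall on 7, 14, 21, 28; the last is April 28.
1 November 2024 is a Friday, so Saturdays fall on 2, 9, 16, 23, 30; the last is November 30.
May 18, 2024 falls between 28 April and 30 November, so daylight saving is in effect and Velek Zone is at UTC−03:00.
21:00 Velek Zone + 3h = 00:00 UTC (rolling into the next day, 19 May 2024).
1 February 2024 is a Thursday, so the first Sunday is February 4.
1 October 2024 is a Tuesday, so the first Sunday is October 6.
At the standard offset (UTC+09:00), 00:00 UTC + 9h = 09:00 Brytara District standard time.
Daylight saving runs 4 February – 6 October; the standard-time date in Brytara District, May 19, 2024, is inside that window, so Brytara District is at UTC+10:00.
00:00 UTC + 10h = 10:00 Brytara District.

10:00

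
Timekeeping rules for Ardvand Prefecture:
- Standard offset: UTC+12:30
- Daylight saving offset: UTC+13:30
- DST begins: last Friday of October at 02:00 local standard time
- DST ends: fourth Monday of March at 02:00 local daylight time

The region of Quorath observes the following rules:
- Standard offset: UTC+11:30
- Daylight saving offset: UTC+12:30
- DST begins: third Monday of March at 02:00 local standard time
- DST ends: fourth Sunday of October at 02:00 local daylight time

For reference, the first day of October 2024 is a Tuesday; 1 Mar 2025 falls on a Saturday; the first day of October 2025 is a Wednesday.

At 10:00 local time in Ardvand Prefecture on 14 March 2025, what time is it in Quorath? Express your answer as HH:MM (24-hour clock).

1 October 2024 is a Tuesday, so Fridays fall on 4, 11, 18, 25; the last is October 25.
1 March 2025 is a Saturday, so the first Monday is March 3 and the fourth is March 24.
14 March 2025 falls between 25 October 2024 and 24 March 2025, so daylight saving is in effect and Ardvand Prefecture is at UTC+13:30.
10:00 Ardvand Prefecture − 13h30m = 20:30 UTC (rolling into the previous day, 13 March 2025).
1 March 2025 is a Saturday, so the first Monday is March 3 and the third is March 17.
1 October 2025 is a Wednesday, so the first Sunday is October 5 and the fourth is October 26.
At the standard offset (UTC+11:30), 20:30 UTC + 11h30m = 08:00 Quorath standard time (rolling into the next day, 14 March 2025).
Daylight saving runs 17 March – 26 October; the standard-time date in Quorath, 14 March 2025, is outside that window, so Quorath is on standard time at UTC+11:30.
20:30 UTC + 11h30m = 08:00 Quorath (rolling into the next day, 14 March 2025).

08:00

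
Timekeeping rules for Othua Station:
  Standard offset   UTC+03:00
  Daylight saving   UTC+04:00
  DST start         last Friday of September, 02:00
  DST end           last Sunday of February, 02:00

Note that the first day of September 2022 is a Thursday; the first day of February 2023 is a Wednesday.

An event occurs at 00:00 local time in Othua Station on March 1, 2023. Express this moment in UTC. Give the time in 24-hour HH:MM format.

21:00

1 September 2022 is a Thursday, so Fridays fall on 2, 9, 16, 23, 30; the last is September 30.
1 February 2023 is a Wednesday, so Sundays fall on 5, 12, 19, 26; the last is February 26.
March 1, 2023 is outside the daylight-saving period (30 September 2022 – 26 February 2023), so Othua Station is on standard time, UTC+03:00.
00:00 local − 3h = 21:00 UTC (rolling into the previous day, 28 February 2023).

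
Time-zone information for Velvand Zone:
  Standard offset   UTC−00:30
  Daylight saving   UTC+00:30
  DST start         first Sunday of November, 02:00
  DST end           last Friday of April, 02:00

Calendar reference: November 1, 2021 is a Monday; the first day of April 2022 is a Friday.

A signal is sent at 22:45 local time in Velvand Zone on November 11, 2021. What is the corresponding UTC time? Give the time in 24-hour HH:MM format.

22:15

1 November 2021 is a Monday, so the first Sunday is November 7.
1 April 2022 is a Friday, so Fridays fall on 1, 8, 15, 22, 29; the last is April 29.
November 11, 2021 falls between 7 November 2021 and 29 April 2022, so daylight saving is in effect and Velvand Zone is at UTC+00:30.
22:45 local − 0h30m = 22:15 UTC.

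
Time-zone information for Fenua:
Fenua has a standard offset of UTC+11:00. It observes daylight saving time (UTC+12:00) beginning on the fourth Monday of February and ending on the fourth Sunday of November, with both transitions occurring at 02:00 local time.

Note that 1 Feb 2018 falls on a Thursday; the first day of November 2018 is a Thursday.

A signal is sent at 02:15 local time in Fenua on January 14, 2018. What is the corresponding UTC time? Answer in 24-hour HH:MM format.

15:15

1 February 2018 is a Thursday, so the first Monday is February 5 and the fourth is February 26.
1 November 2018 is a Thursday, so the first Sunday is November 4 and the fourth is November 25.
January 14, 2018 is outside the daylight-saving period (26 February – 25 November), so Fenua is on standard time, UTC+11:00.
02:15 local − 11h = 15:15 UTC (rolling into the previous day, 13 January 2018).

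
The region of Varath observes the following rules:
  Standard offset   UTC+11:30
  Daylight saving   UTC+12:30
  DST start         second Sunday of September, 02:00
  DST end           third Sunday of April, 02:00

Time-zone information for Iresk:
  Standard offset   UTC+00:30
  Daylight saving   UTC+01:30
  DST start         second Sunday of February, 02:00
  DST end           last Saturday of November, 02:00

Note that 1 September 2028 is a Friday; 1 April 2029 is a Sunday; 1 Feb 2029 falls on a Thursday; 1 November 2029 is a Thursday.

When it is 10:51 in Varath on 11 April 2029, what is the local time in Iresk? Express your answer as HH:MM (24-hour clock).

23:51

1 September 2028 is a Friday, so the first Sunday is September 3 and the second is September 10.
1 April 2029 is a Sunday, so the first Sunday is April 1 and the third is April 15.
11 April 2029 falls between 10 September 2028 and 15 April 2029, so daylight saving is in effect and Varath is at UTC+12:30.
10:51 Varath − 12h30m = 22:21 UTC (rolling into the previous day, 10 April 2029).
1 February 2029 is a Thursday, so the first Sunday is February 4 and the second is February 11.
1 November 2029 is a Thursday, so Saturdays fall on 3, 10, 17, 24; the last is November 24.
At the standard offset (UTC+00:30), 22:21 UTC + 0h30m = 22:51 Iresk standard time.
The standard-time date in Iresk, 10 April 2029, falls between 11 February and 24 November, so daylight saving is in effect and Iresk is at UTC+01:30.
22:21 UTC + 1h30m = 23:51 Iresk.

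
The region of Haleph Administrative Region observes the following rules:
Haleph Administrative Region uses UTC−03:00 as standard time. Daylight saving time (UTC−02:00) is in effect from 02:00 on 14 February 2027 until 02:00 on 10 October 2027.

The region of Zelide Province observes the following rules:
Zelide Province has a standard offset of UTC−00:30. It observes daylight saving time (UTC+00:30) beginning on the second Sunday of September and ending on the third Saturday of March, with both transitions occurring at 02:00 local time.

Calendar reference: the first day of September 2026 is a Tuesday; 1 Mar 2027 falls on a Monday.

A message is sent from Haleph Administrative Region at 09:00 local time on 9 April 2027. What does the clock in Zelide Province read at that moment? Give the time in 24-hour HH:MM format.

Daylight saving runs 14 February – 10 October; 9 April 2027 is inside that window, so Haleph Administrative Region is at UTC−02:00.
09:00 Haleph Administrative Region + 2h = 11:00 UTC.
1 September 2026 is a Tuesday, so the first Sunday is September 6 and the second is September 13.
1 March 2027 is a Monday, so the first Saturday is March 6 and the third is March 20.
At the standard offset (UTC−00:30), 11:00 UTC − 0h30m = 10:30 Zelide Province standard time.
The standard-time date in Zelide Province, 9 April 2027, does not fall between 13 September 2026 and 20 March 2027, so daylight saving is not in effect and Zelide Province is at UTC−00:30.
11:00 UTC − 0h30m = 10:30 Zelide Province.

10:30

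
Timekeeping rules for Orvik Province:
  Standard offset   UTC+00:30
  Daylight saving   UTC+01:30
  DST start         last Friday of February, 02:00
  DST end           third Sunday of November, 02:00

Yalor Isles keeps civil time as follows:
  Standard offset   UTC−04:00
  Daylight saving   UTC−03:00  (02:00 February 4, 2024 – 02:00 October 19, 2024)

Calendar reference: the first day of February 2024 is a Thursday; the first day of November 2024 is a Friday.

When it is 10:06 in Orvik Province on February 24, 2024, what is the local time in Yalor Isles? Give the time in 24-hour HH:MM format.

05:36

1 February 2024 is a Thursday, so Fridays fall on 2, 9, 16, 23; the last is February 23.
1 November 2024 is a Friday, so the first Sunday is November 3 and the third is November 17.
February 24, 2024 falls between 23 February and 17 November, so daylight saving is in effect and Orvik Province is at UTC+01:30.
10:06 Orvik Province − 1h30m = 08:36 UTC.
At the standard offset (UTC−04:00), 08:36 UTC − 4h = 04:36 Yalor Isles standard time.
The standard-time date in Yalor Isles, February 24, 2024, falls between 4 February and 19 October, so daylight saving is in effect and Yalor Isles is at UTC−03:00.
08:36 UTC − 3h = 05:36 Yalor Isles.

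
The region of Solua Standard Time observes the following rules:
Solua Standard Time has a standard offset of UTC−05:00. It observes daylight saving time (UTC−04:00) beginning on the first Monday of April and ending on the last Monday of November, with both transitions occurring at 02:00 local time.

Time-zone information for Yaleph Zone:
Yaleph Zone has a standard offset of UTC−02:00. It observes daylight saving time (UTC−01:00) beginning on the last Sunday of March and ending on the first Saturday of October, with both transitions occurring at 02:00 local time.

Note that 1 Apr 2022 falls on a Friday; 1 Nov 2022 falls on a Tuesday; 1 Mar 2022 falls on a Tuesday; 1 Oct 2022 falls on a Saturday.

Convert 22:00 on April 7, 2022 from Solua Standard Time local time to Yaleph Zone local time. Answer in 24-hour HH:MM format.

1 April 2022 is a Friday, so the first Monday is April 4.
1 November 2022 is a Tuesday, so Mondays fall on 7, 14, 21, 28; the last is November 28.
Daylight saving runs 4 April – 28 November; April 7, 2022 is inside that window, so Solua Standard Time is at UTC−04:00.
22:00 Solua Standard Time + 4h = 02:00 UTC (rolling into the next day, 8 April 2022).
1 March 2022 is a Tuesday, so Sundays fall on 6, 13, 20, 27; the last is March 27.
1 October 2022 is a Saturday, so the first Saturday is October 1.
At the standard offset (UTC−02:00), 02:00 UTC − 2h = 00:00 Yaleph Zone standard time.
The standard-time date in Yaleph Zone, April 8, 2022, lies within the daylight-saving period (27 March – 1 October), so Yaleph Zone is on daylight time, UTC−01:00.
02:00 UTC − 1h = 01:00 Yaleph Zone.

01:00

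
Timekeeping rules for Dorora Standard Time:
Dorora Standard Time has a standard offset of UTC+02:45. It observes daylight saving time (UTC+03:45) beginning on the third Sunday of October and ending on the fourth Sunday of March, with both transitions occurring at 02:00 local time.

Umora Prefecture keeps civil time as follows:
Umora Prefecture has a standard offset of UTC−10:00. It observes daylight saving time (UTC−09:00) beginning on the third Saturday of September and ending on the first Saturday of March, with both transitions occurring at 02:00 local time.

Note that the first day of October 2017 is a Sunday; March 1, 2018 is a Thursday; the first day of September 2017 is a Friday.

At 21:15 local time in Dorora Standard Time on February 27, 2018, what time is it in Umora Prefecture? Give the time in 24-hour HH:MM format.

08:30

1 October 2017 is a Sunday, so the first Sunday is October 1 and the third is October 15.
1 March 2018 is a Thursday, so the first Sunday is March 4 and the fourth is March 25.
February 27, 2018 falls between 15 October 2017 and 25 March 2018, so daylight saving is in effect and Dorora Standard Time is at UTC+03:45.
21:15 Dorora Standard Time − 3h45m = 17:30 UTC.
1 September 2017 is a Friday, so the first Saturday is September 2 and the third is September 16.
1 March 2018 is a Thursday, so the first Saturday is March 3.
At the standard offset (UTC−10:00), 17:30 UTC − 10h = 07:30 Umora Prefecture standard time.
The standard-time date in Umora Prefecture, February 27, 2018, lies within the daylight-saving period (16 September 2017 – 3 March 2018), so Umora Prefecture is on daylight time, UTC−09:00.
17:30 UTC − 9h = 08:30 Umora Prefecture.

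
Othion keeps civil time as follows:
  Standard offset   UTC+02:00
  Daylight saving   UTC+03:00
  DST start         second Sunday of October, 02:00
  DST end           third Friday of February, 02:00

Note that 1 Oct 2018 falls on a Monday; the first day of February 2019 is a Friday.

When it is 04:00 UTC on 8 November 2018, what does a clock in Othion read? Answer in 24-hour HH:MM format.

07:00

1 October 2018 is a Monday, so the first Sunday is October 7 and the second is October 14.
1 February 2019 is a Friday, so the first Friday is February 1 and the third is February 15.
At the standard offset (UTC+02:00), 04:00 UTC + 2h = 06:00 Othion standard time.
The standard-time date in Othion, 8 November 2018, lies within the daylight-saving period (14 October 2018 – 15 February 2019), so Othion is on daylight time, UTC+03:00.
04:00 UTC + 3h = 07:00 local.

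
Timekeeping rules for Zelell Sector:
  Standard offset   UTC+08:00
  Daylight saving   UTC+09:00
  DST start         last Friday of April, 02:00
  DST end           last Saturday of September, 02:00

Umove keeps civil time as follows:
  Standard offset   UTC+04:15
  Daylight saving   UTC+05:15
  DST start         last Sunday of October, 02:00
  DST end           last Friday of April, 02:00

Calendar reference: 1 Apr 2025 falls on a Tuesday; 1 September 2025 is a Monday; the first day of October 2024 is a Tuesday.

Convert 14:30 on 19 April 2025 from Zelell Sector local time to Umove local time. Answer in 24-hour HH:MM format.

1 April 2025 is a Tuesday, so Fridays fall on 4, 11, 18, 25; the last is April 25.
1 September 2025 is a Monday, so Saturdays fall on 6, 13, 20, 27; the last is September 27.
19 April 2025 is outside the daylight-saving period (25 April – 27 September), so Zelell Sector is on standard time, UTC+08:00.
14:30 Zelell Sector − 8h = 06:30 UTC.
1 October 2024 is a Tuesday, so Sundays fall on 6, 13, 20, 27; the last is October 27.
1 April 2025 is a Tuesday, so Fridays fall on 4, 11, 18, 25; the last is April 25.
At the standard offset (UTC+04:15), 06:30 UTC + 4h15m = 10:45 Umove standard time.
The standard-time date in Umove, 19 April 2025, falls between 27 October 2024 and 25 April 2025, so daylight saving is in effect and Umove is at UTC+05:15.
06:30 UTC + 5h15m = 11:45 Umove.

11:45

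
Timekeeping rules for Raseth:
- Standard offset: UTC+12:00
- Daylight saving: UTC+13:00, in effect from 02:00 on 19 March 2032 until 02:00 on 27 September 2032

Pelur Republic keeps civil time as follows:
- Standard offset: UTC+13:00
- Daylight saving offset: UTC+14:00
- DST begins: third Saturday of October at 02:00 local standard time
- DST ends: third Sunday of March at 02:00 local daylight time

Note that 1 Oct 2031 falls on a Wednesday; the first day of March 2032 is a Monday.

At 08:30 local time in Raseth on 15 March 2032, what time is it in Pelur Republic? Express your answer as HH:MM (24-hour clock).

10:30

15 March 2032 is outside the daylight-saving period (19 March – 27 September), so Raseth is on standard time, UTC+12:00.
08:30 Raseth − 12h = 20:30 UTC (rolling into the previous day, 14 March 2032).
1 October 2031 is a Wednesday, so the first Saturday is October 4 and the third is October 18.
1 March 2032 is a Monday, so the first Sunday is March 7 and the third is March 21.
At the standard offset (UTC+13:00), 20:30 UTC + 13h = 09:30 Pelur Republic standard time (rolling into the next day, 15 March 2032).
The standard-time date in Pelur Republic, 15 March 2032, lies within the daylight-saving period (18 October 2031 – 21 March 2032), so Pelur Republic is on daylight time, UTC+14:00.
20:30 UTC + 14h = 10:30 Pelur Republic (rolling into the next day, 15 March 2032).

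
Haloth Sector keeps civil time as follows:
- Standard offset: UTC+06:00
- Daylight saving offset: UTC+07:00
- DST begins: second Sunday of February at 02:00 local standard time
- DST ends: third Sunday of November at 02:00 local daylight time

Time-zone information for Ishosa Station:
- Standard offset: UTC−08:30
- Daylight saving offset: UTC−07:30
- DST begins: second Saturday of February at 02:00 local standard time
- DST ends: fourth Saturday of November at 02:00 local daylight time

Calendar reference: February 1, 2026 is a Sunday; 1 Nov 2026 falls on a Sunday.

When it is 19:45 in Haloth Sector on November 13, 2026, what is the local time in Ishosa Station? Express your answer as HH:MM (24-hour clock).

05:15

1 February 2026 is a Sunday, so the first Sunday is February 1 and the second is February 8.
1 November 2026 is a Sunday, so the first Sunday is November 1 and the third is November 15.
Daylight saving runs 8 February – 15 November; November 13, 2026 is inside that window, so Haloth Sector is at UTC+07:00.
19:45 Haloth Sector − 7h = 12:45 UTC.
1 February 2026 is a Sunday, so the first Saturday is February 7 and the second is February 14.
1 November 2026 is a Sunday, so the first Saturday is November 7 and the fourth is November 28.
At the standard offset (UTC−08:30), 12:45 UTC − 8h30m = 04:15 Ishosa Station standard time.
Daylight saving runs 14 February – 28 November; the standard-time date in Ishosa Station, November 13, 2026, is inside that window, so Ishosa Station is at UTC−07:30.
12:45 UTC − 7h30m = 05:15 Ishosa Station.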